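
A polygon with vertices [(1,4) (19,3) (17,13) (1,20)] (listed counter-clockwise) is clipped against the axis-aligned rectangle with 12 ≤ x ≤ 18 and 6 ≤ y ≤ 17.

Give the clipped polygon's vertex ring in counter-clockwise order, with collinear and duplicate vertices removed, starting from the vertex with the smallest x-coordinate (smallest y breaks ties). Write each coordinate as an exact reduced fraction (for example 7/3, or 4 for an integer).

Clipped polygon: [(12,6) (18,6) (18,8) (17,13) (12,243/16)]

1. After x ≥ 12: [(12,61/18) (19,3) (17,13) (12,243/16)]
2. After x ≤ 18: [(12,61/18) (18,55/18) (18,8) (17,13) (12,243/16)]
3. After y ≥ 6: [(12,6) (18,6) (18,8) (17,13) (12,243/16)]
4. After y ≤ 17: [(12,6) (18,6) (18,8) (17,13) (12,243/16)]
5. Canonical ring: [(12,6) (18,6) (18,8) (17,13) (12,243/16)]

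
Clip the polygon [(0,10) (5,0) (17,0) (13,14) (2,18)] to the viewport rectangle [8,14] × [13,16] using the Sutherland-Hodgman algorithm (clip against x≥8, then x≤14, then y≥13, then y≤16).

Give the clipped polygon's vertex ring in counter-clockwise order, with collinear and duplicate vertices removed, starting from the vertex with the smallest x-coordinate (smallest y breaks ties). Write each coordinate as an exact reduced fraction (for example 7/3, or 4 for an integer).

Clipped polygon: [(8,13) (93/7,13) (13,14) (8,174/11)]

1. After x ≥ 8: [(8,0) (17,0) (13,14) (8,174/11)]
2. After x ≤ 14: [(8,0) (14,0) (14,21/2) (13,14) (8,174/11)]
3. After y ≥ 13: [(8,13) (93/7,13) (13,14) (8,174/11)]
4. After y ≤ 16: [(8,13) (93/7,13) (13,14) (8,174/11)]
5. Canonical ring: [(8,13) (93/7,13) (13,14) (8,174/11)]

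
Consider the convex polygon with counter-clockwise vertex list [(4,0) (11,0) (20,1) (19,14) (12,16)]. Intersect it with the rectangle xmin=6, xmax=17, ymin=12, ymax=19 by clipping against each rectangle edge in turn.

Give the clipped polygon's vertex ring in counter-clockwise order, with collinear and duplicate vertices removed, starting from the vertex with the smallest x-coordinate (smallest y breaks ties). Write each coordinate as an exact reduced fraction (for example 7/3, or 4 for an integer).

1. After x ≥ 6: [(6,4) (6,0) (11,0) (20,1) (19,14) (12,16)]
2. After x ≤ 17: [(6,4) (6,0) (11,0) (17,2/3) (17,102/7) (12,16)]
3. After y ≥ 12: [(10,12) (17,12) (17,102/7) (12,16)]
4. After y ≤ 19: [(10,12) (17,12) (17,102/7) (12,16)]
5. Canonical ring: [(10,12) (17,12) (17,102/7) (12,16)]

Clipped polygon: [(10,12) (17,12) (17,102/7) (12,16)]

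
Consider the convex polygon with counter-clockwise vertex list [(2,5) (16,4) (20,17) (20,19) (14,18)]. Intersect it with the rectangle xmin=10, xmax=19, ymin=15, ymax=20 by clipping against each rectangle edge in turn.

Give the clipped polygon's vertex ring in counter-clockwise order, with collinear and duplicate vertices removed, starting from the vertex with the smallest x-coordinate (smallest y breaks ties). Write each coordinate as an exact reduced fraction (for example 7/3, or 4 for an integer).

Clipped polygon: [(146/13,15) (19,15) (19,113/6) (14,18)]

1. After x ≥ 10: [(10,41/3) (10,31/7) (16,4) (20,17) (20,19) (14,18)]
2. After x ≤ 19: [(10,41/3) (10,31/7) (16,4) (19,55/4) (19,113/6) (14,18)]
3. After y ≥ 15: [(146/13,15) (19,15) (19,113/6) (14,18)]
4. After y ≤ 20: [(146/13,15) (19,15) (19,113/6) (14,18)]
5. Canonical ring: [(146/13,15) (19,15) (19,113/6) (14,18)]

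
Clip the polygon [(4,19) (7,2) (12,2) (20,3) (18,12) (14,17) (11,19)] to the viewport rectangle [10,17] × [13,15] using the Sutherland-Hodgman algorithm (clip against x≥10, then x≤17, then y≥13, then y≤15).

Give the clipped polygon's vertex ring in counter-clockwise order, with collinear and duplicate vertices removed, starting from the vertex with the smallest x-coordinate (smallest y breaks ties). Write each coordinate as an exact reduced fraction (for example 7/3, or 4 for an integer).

1. After x ≥ 10: [(10,19) (10,2) (12,2) (20,3) (18,12) (14,17) (11,19)]
2. After x ≤ 17: [(10,19) (10,2) (12,2) (17,21/8) (17,53/4) (14,17) (11,19)]
3. After y ≥ 13: [(10,19) (10,13) (17,13) (17,53/4) (14,17) (11,19)]
4. After y ≤ 15: [(10,15) (10,13) (17,13) (17,53/4) (78/5,15)]
5. Canonical ring: [(10,13) (17,13) (17,53/4) (78/5,15) (10,15)]

Clipped polygon: [(10,13) (17,13) (17,53/4) (78/5,15) (10,15)]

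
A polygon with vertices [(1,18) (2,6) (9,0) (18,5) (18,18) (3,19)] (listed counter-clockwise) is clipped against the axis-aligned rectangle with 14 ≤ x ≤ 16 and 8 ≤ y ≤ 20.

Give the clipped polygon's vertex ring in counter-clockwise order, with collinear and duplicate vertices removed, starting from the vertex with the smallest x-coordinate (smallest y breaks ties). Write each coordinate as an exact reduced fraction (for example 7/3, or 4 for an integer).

Clipped polygon: [(14,8) (16,8) (16,272/15) (14,274/15)]

1. After x ≥ 14: [(14,25/9) (18,5) (18,18) (14,274/15)]
2. After x ≤ 16: [(14,25/9) (16,35/9) (16,272/15) (14,274/15)]
3. After y ≥ 8: [(14,8) (16,8) (16,272/15) (14,274/15)]
4. After y ≤ 20: [(14,8) (16,8) (16,272/15) (14,274/15)]
5. Canonical ring: [(14,8) (16,8) (16,272/15) (14,274/15)]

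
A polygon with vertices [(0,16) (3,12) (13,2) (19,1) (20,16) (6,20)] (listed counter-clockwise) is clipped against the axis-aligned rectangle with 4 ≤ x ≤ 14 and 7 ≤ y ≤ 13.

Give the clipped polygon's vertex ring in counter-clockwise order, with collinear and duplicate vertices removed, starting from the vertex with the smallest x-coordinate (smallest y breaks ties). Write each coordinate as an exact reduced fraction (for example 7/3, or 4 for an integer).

1. After x ≥ 4: [(4,56/3) (4,11) (13,2) (19,1) (20,16) (6,20)]
2. After x ≤ 14: [(4,56/3) (4,11) (13,2) (14,11/6) (14,124/7) (6,20)]
3. After y ≥ 7: [(4,56/3) (4,11) (8,7) (14,7) (14,124/7) (6,20)]
4. After y ≤ 13: [(4,13) (4,11) (8,7) (14,7) (14,13)]
5. Canonical ring: [(4,11) (8,7) (14,7) (14,13) (4,13)]

Clipped polygon: [(4,11) (8,7) (14,7) (14,13) (4,13)]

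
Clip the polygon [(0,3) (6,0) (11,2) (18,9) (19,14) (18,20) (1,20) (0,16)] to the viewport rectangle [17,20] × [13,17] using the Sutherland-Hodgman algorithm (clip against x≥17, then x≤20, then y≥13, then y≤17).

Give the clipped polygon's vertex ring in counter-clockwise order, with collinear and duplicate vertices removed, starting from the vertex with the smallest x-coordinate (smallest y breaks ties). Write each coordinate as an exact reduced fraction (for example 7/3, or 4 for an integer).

1. After x ≥ 17: [(17,8) (18,9) (19,14) (18,20) (17,20)]
2. After x ≤ 20: [(17,8) (18,9) (19,14) (18,20) (17,20)]
3. After y ≥ 13: [(17,13) (94/5,13) (19,14) (18,20) (17,20)]
4. After y ≤ 17: [(17,17) (17,13) (94/5,13) (19,14) (37/2,17)]
5. Canonical ring: [(17,13) (94/5,13) (19,14) (37/2,17) (17,17)]

Clipped polygon: [(17,13) (94/5,13) (19,14) (37/2,17) (17,17)]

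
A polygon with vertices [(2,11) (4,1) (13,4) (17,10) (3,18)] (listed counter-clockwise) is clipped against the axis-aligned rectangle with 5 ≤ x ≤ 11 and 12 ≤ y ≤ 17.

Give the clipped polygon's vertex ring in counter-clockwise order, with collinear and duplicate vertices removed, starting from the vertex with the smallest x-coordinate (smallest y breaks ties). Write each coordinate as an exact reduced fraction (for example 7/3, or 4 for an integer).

Clipped polygon: [(5,12) (11,12) (11,94/7) (5,118/7)]

1. After x ≥ 5: [(5,4/3) (13,4) (17,10) (5,118/7)]
2. After x ≤ 11: [(5,4/3) (11,10/3) (11,94/7) (5,118/7)]
3. After y ≥ 12: [(5,12) (11,12) (11,94/7) (5,118/7)]
4. After y ≤ 17: [(5,12) (11,12) (11,94/7) (5,118/7)]
5. Canonical ring: [(5,12) (11,12) (11,94/7) (5,118/7)]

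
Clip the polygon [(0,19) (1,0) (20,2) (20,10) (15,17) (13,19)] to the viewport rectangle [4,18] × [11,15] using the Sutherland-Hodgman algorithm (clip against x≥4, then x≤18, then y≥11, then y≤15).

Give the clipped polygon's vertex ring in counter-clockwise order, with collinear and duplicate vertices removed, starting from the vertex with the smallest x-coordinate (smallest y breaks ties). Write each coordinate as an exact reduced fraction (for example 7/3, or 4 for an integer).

1. After x ≥ 4: [(4,19) (4,6/19) (20,2) (20,10) (15,17) (13,19)]
2. After x ≤ 18: [(4,19) (4,6/19) (18,34/19) (18,64/5) (15,17) (13,19)]
3. After y ≥ 11: [(4,19) (4,11) (18,11) (18,64/5) (15,17) (13,19)]
4. After y ≤ 15: [(4,15) (4,11) (18,11) (18,64/5) (115/7,15)]
5. Canonical ring: [(4,11) (18,11) (18,64/5) (115/7,15) (4,15)]

Clipped polygon: [(4,11) (18,11) (18,64/5) (115/7,15) (4,15)]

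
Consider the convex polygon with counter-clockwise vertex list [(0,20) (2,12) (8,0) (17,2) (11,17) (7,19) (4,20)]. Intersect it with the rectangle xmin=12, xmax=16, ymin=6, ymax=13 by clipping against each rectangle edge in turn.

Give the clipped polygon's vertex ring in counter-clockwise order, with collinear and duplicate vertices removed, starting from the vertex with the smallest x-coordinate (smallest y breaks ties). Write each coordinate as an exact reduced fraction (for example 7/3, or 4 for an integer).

1. After x ≥ 12: [(12,8/9) (17,2) (12,29/2)]
2. After x ≤ 16: [(12,8/9) (16,16/9) (16,9/2) (12,29/2)]
3. After y ≥ 6: [(12,6) (77/5,6) (12,29/2)]
4. After y ≤ 13: [(12,13) (12,6) (77/5,6) (63/5,13)]
5. Canonical ring: [(12,6) (77/5,6) (63/5,13) (12,13)]

Clipped polygon: [(12,6) (77/5,6) (63/5,13) (12,13)]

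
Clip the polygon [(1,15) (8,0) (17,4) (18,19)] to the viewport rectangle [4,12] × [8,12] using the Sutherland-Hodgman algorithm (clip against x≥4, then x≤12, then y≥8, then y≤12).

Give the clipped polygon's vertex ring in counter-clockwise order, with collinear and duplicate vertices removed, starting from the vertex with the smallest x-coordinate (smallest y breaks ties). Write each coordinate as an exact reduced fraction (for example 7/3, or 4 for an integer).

Clipped polygon: [(4,60/7) (64/15,8) (12,8) (12,12) (4,12)]

1. After x ≥ 4: [(4,267/17) (4,60/7) (8,0) (17,4) (18,19)]
2. After x ≤ 12: [(12,299/17) (4,267/17) (4,60/7) (8,0) (12,16/9)]
3. After y ≥ 8: [(12,8) (12,299/17) (4,267/17) (4,60/7) (64/15,8)]
4. After y ≤ 12: [(12,8) (12,12) (4,12) (4,60/7) (64/15,8)]
5. Canonical ring: [(4,60/7) (64/15,8) (12,8) (12,12) (4,12)]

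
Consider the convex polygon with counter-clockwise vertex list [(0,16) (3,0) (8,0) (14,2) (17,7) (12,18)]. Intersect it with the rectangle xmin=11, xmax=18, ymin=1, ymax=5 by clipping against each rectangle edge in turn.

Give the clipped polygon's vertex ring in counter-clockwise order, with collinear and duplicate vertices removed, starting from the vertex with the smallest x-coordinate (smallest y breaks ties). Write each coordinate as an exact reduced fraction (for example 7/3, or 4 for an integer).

1. After x ≥ 11: [(11,107/6) (11,1) (14,2) (17,7) (12,18)]
2. After x ≤ 18: [(11,107/6) (11,1) (14,2) (17,7) (12,18)]
3. After y ≥ 1: [(11,107/6) (11,1) (14,2) (17,7) (12,18)]
4. After y ≤ 5: [(11,5) (11,1) (14,2) (79/5,5)]
5. Canonical ring: [(11,1) (14,2) (79/5,5) (11,5)]

Clipped polygon: [(11,1) (14,2) (79/5,5) (11,5)]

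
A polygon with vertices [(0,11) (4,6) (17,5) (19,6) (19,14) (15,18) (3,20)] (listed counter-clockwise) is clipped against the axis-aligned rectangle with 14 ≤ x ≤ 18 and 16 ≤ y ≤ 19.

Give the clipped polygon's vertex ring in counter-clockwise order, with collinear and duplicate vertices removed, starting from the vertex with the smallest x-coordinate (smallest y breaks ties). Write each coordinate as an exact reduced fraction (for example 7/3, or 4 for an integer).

1. After x ≥ 14: [(14,68/13) (17,5) (19,6) (19,14) (15,18) (14,109/6)]
2. After x ≤ 18: [(14,68/13) (17,5) (18,11/2) (18,15) (15,18) (14,109/6)]
3. After y ≥ 16: [(14,16) (17,16) (15,18) (14,109/6)]
4. After y ≤ 19: [(14,16) (17,16) (15,18) (14,109/6)]
5. Canonical ring: [(14,16) (17,16) (15,18) (14,109/6)]

Clipped polygon: [(14,16) (17,16) (15,18) (14,109/6)]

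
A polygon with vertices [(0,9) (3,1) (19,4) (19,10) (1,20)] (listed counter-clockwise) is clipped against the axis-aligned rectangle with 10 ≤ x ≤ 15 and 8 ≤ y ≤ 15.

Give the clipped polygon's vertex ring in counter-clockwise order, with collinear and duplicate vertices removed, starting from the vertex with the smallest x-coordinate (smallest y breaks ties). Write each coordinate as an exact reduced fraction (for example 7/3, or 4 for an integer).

Clipped polygon: [(10,8) (15,8) (15,110/9) (10,15)]

1. After x ≥ 10: [(10,37/16) (19,4) (19,10) (10,15)]
2. After x ≤ 15: [(10,37/16) (15,13/4) (15,110/9) (10,15)]
3. After y ≥ 8: [(10,8) (15,8) (15,110/9) (10,15)]
4. After y ≤ 15: [(10,8) (15,8) (15,110/9) (10,15)]
5. Canonical ring: [(10,8) (15,8) (15,110/9) (10,15)]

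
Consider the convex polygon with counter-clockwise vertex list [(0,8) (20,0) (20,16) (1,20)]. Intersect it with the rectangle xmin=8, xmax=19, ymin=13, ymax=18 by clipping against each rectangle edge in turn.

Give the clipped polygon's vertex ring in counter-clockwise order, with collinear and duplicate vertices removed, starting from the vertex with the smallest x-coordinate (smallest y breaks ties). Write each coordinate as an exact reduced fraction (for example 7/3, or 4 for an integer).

Clipped polygon: [(8,13) (19,13) (19,308/19) (21/2,18) (8,18)]

1. After x ≥ 8: [(8,24/5) (20,0) (20,16) (8,352/19)]
2. After x ≤ 19: [(8,24/5) (19,2/5) (19,308/19) (8,352/19)]
3. After y ≥ 13: [(8,13) (19,13) (19,308/19) (8,352/19)]
4. After y ≤ 18: [(8,18) (8,13) (19,13) (19,308/19) (21/2,18)]
5. Canonical ring: [(8,13) (19,13) (19,308/19) (21/2,18) (8,18)]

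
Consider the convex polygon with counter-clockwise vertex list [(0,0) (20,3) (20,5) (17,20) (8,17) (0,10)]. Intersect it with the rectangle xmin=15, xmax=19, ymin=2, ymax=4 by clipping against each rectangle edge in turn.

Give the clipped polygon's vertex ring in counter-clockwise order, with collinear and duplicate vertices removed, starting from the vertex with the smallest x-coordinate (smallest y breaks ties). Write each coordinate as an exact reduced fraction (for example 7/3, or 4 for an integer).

Clipped polygon: [(15,9/4) (19,57/20) (19,4) (15,4)]

1. After x ≥ 15: [(15,9/4) (20,3) (20,5) (17,20) (15,58/3)]
2. After x ≤ 19: [(15,9/4) (19,57/20) (19,10) (17,20) (15,58/3)]
3. After y ≥ 2: [(15,9/4) (19,57/20) (19,10) (17,20) (15,58/3)]
4. After y ≤ 4: [(15,4) (15,9/4) (19,57/20) (19,4)]
5. Canonical ring: [(15,9/4) (19,57/20) (19,4) (15,4)]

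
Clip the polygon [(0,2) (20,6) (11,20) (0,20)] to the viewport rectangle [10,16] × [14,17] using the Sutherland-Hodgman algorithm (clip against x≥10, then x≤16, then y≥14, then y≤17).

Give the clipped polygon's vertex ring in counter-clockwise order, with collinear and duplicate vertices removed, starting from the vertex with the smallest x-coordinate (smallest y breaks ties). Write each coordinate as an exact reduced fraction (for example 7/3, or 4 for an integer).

1. After x ≥ 10: [(10,4) (20,6) (11,20) (10,20)]
2. After x ≤ 16: [(10,4) (16,26/5) (16,110/9) (11,20) (10,20)]
3. After y ≥ 14: [(10,14) (104/7,14) (11,20) (10,20)]
4. After y ≤ 17: [(10,17) (10,14) (104/7,14) (181/14,17)]
5. Canonical ring: [(10,14) (104/7,14) (181/14,17) (10,17)]

Clipped polygon: [(10,14) (104/7,14) (181/14,17) (10,17)]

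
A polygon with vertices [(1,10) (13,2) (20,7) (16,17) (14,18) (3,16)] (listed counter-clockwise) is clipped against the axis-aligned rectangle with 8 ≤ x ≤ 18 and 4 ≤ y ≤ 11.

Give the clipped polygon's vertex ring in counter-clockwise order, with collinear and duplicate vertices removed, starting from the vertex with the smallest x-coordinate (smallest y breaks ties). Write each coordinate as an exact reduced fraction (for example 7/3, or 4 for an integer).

Clipped polygon: [(8,16/3) (10,4) (79/5,4) (18,39/7) (18,11) (8,11)]

1. After x ≥ 8: [(8,16/3) (13,2) (20,7) (16,17) (14,18) (8,186/11)]
2. After x ≤ 18: [(8,16/3) (13,2) (18,39/7) (18,12) (16,17) (14,18) (8,186/11)]
3. After y ≥ 4: [(8,16/3) (10,4) (79/5,4) (18,39/7) (18,12) (16,17) (14,18) (8,186/11)]
4. After y ≤ 11: [(8,11) (8,16/3) (10,4) (79/5,4) (18,39/7) (18,11)]
5. Canonical ring: [(8,16/3) (10,4) (79/5,4) (18,39/7) (18,11) (8,11)]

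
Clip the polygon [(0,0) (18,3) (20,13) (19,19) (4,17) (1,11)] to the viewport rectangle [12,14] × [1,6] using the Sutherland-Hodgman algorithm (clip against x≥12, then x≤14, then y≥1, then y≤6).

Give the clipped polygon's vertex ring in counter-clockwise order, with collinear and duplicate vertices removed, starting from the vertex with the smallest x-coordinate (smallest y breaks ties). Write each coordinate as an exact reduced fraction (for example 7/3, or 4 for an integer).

1. After x ≥ 12: [(12,2) (18,3) (20,13) (19,19) (12,271/15)]
2. After x ≤ 14: [(12,2) (14,7/3) (14,55/3) (12,271/15)]
3. After y ≥ 1: [(12,2) (14,7/3) (14,55/3) (12,271/15)]
4. After y ≤ 6: [(12,6) (12,2) (14,7/3) (14,6)]
5. Canonical ring: [(12,2) (14,7/3) (14,6) (12,6)]

Clipped polygon: [(12,2) (14,7/3) (14,6) (12,6)]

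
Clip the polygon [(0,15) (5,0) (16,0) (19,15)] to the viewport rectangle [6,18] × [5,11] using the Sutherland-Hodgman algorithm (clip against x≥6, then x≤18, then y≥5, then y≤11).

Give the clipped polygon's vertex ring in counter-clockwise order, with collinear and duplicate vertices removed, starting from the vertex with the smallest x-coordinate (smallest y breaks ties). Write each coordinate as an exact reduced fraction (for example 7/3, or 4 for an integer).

1. After x ≥ 6: [(6,15) (6,0) (16,0) (19,15)]
2. After x ≤ 18: [(18,15) (6,15) (6,0) (16,0) (18,10)]
3. After y ≥ 5: [(18,15) (6,15) (6,5) (17,5) (18,10)]
4. After y ≤ 11: [(18,11) (6,11) (6,5) (17,5) (18,10)]
5. Canonical ring: [(6,5) (17,5) (18,10) (18,11) (6,11)]

Clipped polygon: [(6,5) (17,5) (18,10) (18,11) (6,11)]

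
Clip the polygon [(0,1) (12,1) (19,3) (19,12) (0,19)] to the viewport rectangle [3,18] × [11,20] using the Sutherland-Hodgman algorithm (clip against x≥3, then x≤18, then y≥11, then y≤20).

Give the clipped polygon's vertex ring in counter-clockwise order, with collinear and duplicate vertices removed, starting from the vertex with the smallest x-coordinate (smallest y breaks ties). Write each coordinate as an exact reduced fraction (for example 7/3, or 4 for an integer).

1. After x ≥ 3: [(3,1) (12,1) (19,3) (19,12) (3,340/19)]
2. After x ≤ 18: [(3,1) (12,1) (18,19/7) (18,235/19) (3,340/19)]
3. After y ≥ 11: [(3,11) (18,11) (18,235/19) (3,340/19)]
4. After y ≤ 20: [(3,11) (18,11) (18,235/19) (3,340/19)]
5. Canonical ring: [(3,11) (18,11) (18,235/19) (3,340/19)]

Clipped polygon: [(3,11) (18,11) (18,235/19) (3,340/19)]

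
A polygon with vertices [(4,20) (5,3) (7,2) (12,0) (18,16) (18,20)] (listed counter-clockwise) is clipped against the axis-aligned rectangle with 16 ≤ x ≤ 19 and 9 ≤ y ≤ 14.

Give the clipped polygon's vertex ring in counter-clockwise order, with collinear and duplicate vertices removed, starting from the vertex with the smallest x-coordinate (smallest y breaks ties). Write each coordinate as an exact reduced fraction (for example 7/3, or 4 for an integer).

Clipped polygon: [(16,32/3) (69/4,14) (16,14)]

1. After x ≥ 16: [(16,20) (16,32/3) (18,16) (18,20)]
2. After x ≤ 19: [(16,20) (16,32/3) (18,16) (18,20)]
3. After y ≥ 9: [(16,20) (16,32/3) (18,16) (18,20)]
4. After y ≤ 14: [(16,14) (16,32/3) (69/4,14)]
5. Canonical ring: [(16,32/3) (69/4,14) (16,14)]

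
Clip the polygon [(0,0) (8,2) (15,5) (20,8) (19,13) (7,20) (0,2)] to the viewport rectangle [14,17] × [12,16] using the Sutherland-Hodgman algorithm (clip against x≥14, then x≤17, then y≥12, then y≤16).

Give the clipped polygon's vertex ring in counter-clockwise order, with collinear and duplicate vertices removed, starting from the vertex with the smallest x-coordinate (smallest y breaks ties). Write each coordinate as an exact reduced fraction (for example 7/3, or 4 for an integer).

1. After x ≥ 14: [(14,32/7) (15,5) (20,8) (19,13) (14,191/12)]
2. After x ≤ 17: [(14,32/7) (15,5) (17,31/5) (17,85/6) (14,191/12)]
3. After y ≥ 12: [(14,12) (17,12) (17,85/6) (14,191/12)]
4. After y ≤ 16: [(14,12) (17,12) (17,85/6) (14,191/12)]
5. Canonical ring: [(14,12) (17,12) (17,85/6) (14,191/12)]

Clipped polygon: [(14,12) (17,12) (17,85/6) (14,191/12)]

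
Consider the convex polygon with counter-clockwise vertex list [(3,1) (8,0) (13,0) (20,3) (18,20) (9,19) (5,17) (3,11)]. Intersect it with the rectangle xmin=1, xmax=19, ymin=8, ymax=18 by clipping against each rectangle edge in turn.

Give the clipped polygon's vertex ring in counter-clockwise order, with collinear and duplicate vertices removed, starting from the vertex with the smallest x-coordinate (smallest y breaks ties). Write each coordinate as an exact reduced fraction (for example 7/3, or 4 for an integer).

Clipped polygon: [(3,8) (19,8) (19,23/2) (310/17,18) (7,18) (5,17) (3,11)]

1. After x ≥ 1: [(3,1) (8,0) (13,0) (20,3) (18,20) (9,19) (5,17) (3,11)]
2. After x ≤ 19: [(3,1) (8,0) (13,0) (19,18/7) (19,23/2) (18,20) (9,19) (5,17) (3,11)]
3. After y ≥ 8: [(3,8) (19,8) (19,23/2) (18,20) (9,19) (5,17) (3,11)]
4. After y ≤ 18: [(3,8) (19,8) (19,23/2) (310/17,18) (7,18) (5,17) (3,11)]
5. Canonical ring: [(3,8) (19,8) (19,23/2) (310/17,18) (7,18) (5,17) (3,11)]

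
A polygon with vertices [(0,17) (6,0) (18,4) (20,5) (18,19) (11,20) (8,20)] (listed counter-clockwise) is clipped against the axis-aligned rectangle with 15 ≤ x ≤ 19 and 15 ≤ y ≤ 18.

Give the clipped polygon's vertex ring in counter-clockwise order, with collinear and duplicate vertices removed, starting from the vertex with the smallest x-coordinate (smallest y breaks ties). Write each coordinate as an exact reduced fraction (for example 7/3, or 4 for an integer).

1. After x ≥ 15: [(15,3) (18,4) (20,5) (18,19) (15,136/7)]
2. After x ≤ 19: [(15,3) (18,4) (19,9/2) (19,12) (18,19) (15,136/7)]
3. After y ≥ 15: [(15,15) (130/7,15) (18,19) (15,136/7)]
4. After y ≤ 18: [(15,18) (15,15) (130/7,15) (127/7,18)]
5. Canonical ring: [(15,15) (130/7,15) (127/7,18) (15,18)]

Clipped polygon: [(15,15) (130/7,15) (127/7,18) (15,18)]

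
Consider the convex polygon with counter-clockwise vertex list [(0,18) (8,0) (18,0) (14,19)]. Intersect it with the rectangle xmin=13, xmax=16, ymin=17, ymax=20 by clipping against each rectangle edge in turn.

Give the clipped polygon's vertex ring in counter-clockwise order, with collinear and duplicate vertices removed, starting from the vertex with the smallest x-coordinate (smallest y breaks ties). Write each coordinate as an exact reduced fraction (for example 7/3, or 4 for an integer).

Clipped polygon: [(13,17) (274/19,17) (14,19) (13,265/14)]

1. After x ≥ 13: [(13,265/14) (13,0) (18,0) (14,19)]
2. After x ≤ 16: [(13,265/14) (13,0) (16,0) (16,19/2) (14,19)]
3. After y ≥ 17: [(13,265/14) (13,17) (274/19,17) (14,19)]
4. After y ≤ 20: [(13,265/14) (13,17) (274/19,17) (14,19)]
5. Canonical ring: [(13,17) (274/19,17) (14,19) (13,265/14)]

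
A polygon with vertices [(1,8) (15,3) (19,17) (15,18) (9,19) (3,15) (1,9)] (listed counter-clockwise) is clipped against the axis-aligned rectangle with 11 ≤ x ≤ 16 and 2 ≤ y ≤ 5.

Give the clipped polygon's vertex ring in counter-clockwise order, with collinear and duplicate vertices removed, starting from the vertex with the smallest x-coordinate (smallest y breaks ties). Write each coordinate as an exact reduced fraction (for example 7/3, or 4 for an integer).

1. After x ≥ 11: [(11,31/7) (15,3) (19,17) (15,18) (11,56/3)]
2. After x ≤ 16: [(11,31/7) (15,3) (16,13/2) (16,71/4) (15,18) (11,56/3)]
3. After y ≥ 2: [(11,31/7) (15,3) (16,13/2) (16,71/4) (15,18) (11,56/3)]
4. After y ≤ 5: [(11,5) (11,31/7) (15,3) (109/7,5)]
5. Canonical ring: [(11,31/7) (15,3) (109/7,5) (11,5)]

Clipped polygon: [(11,31/7) (15,3) (109/7,5) (11,5)]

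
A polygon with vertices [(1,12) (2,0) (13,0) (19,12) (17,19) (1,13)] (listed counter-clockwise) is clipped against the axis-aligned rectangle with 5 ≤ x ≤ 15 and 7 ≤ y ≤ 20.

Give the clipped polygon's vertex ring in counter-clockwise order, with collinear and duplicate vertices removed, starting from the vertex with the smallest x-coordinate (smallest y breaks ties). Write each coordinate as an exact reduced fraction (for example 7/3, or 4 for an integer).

1. After x ≥ 5: [(5,0) (13,0) (19,12) (17,19) (5,29/2)]
2. After x ≤ 15: [(5,0) (13,0) (15,4) (15,73/4) (5,29/2)]
3. After y ≥ 7: [(5,7) (15,7) (15,73/4) (5,29/2)]
4. After y ≤ 20: [(5,7) (15,7) (15,73/4) (5,29/2)]
5. Canonical ring: [(5,7) (15,7) (15,73/4) (5,29/2)]

Clipped polygon: [(5,7) (15,7) (15,73/4) (5,29/2)]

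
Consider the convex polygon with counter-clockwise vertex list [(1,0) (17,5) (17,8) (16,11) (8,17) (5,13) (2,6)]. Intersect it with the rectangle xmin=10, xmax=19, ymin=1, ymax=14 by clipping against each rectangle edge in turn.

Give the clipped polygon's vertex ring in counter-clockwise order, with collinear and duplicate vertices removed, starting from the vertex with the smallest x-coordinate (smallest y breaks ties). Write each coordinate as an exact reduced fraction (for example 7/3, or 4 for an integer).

1. After x ≥ 10: [(10,45/16) (17,5) (17,8) (16,11) (10,31/2)]
2. After x ≤ 19: [(10,45/16) (17,5) (17,8) (16,11) (10,31/2)]
3. After y ≥ 1: [(10,45/16) (17,5) (17,8) (16,11) (10,31/2)]
4. After y ≤ 14: [(10,14) (10,45/16) (17,5) (17,8) (16,11) (12,14)]
5. Canonical ring: [(10,45/16) (17,5) (17,8) (16,11) (12,14) (10,14)]

Clipped polygon: [(10,45/16) (17,5) (17,8) (16,11) (12,14) (10,14)]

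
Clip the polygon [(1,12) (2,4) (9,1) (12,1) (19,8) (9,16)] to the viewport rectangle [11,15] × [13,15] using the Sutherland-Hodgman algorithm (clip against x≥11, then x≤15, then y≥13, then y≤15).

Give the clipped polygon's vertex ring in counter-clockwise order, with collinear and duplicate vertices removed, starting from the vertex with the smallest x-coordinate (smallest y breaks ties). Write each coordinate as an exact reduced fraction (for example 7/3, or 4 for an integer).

Clipped polygon: [(11,13) (51/4,13) (11,72/5)]

1. After x ≥ 11: [(11,1) (12,1) (19,8) (11,72/5)]
2. After x ≤ 15: [(11,1) (12,1) (15,4) (15,56/5) (11,72/5)]
3. After y ≥ 13: [(11,13) (51/4,13) (11,72/5)]
4. After y ≤ 15: [(11,13) (51/4,13) (11,72/5)]
5. Canonical ring: [(11,13) (51/4,13) (11,72/5)]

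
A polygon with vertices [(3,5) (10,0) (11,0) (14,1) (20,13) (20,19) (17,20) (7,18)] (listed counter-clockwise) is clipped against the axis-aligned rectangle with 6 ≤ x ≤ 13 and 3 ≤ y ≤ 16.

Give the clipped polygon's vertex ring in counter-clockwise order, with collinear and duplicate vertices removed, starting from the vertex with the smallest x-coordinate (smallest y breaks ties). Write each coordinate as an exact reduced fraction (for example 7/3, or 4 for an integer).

Clipped polygon: [(6,3) (13,3) (13,16) (83/13,16) (6,59/4)]

1. After x ≥ 6: [(6,59/4) (6,20/7) (10,0) (11,0) (14,1) (20,13) (20,19) (17,20) (7,18)]
2. After x ≤ 13: [(6,59/4) (6,20/7) (10,0) (11,0) (13,2/3) (13,96/5) (7,18)]
3. After y ≥ 3: [(6,59/4) (6,3) (13,3) (13,96/5) (7,18)]
4. After y ≤ 16: [(83/13,16) (6,59/4) (6,3) (13,3) (13,16)]
5. Canonical ring: [(6,3) (13,3) (13,16) (83/13,16) (6,59/4)]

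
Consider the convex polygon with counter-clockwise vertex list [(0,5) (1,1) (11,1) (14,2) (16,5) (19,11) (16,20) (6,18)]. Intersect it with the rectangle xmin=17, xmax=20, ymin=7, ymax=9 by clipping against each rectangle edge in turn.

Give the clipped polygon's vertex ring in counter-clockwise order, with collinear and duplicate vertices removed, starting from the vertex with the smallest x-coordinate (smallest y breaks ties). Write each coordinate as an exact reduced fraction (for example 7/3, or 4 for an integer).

Clipped polygon: [(17,7) (18,9) (17,9)]

1. After x ≥ 17: [(17,7) (19,11) (17,17)]
2. After x ≤ 20: [(17,7) (19,11) (17,17)]
3. After y ≥ 7: [(17,7) (19,11) (17,17)]
4. After y ≤ 9: [(17,9) (17,7) (18,9)]
5. Canonical ring: [(17,7) (18,9) (17,9)]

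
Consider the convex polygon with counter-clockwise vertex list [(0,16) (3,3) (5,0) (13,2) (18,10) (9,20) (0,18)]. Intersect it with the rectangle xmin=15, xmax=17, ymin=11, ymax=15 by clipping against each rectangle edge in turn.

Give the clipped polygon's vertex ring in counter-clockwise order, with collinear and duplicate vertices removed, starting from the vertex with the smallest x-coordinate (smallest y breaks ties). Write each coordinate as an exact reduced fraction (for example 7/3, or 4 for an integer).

Clipped polygon: [(15,11) (17,11) (17,100/9) (15,40/3)]

1. After x ≥ 15: [(15,26/5) (18,10) (15,40/3)]
2. After x ≤ 17: [(15,26/5) (17,42/5) (17,100/9) (15,40/3)]
3. After y ≥ 11: [(15,11) (17,11) (17,100/9) (15,40/3)]
4. After y ≤ 15: [(15,11) (17,11) (17,100/9) (15,40/3)]
5. Canonical ring: [(15,11) (17,11) (17,100/9) (15,40/3)]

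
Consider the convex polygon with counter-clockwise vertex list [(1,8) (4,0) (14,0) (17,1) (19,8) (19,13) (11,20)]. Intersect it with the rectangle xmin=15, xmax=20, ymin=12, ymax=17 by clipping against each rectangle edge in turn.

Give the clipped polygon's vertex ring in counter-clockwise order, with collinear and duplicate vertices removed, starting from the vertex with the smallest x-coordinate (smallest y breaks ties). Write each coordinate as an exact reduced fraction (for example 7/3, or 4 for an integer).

1. After x ≥ 15: [(15,1/3) (17,1) (19,8) (19,13) (15,33/2)]
2. After x ≤ 20: [(15,1/3) (17,1) (19,8) (19,13) (15,33/2)]
3. After y ≥ 12: [(15,12) (19,12) (19,13) (15,33/2)]
4. After y ≤ 17: [(15,12) (19,12) (19,13) (15,33/2)]
5. Canonical ring: [(15,12) (19,12) (19,13) (15,33/2)]

Clipped polygon: [(15,12) (19,12) (19,13) (15,33/2)]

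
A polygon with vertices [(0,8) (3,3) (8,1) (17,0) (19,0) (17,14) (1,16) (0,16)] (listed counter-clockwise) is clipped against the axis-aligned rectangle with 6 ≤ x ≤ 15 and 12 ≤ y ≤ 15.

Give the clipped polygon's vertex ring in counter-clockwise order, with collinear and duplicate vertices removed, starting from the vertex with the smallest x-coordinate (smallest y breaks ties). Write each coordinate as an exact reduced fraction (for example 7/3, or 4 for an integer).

1. After x ≥ 6: [(6,9/5) (8,1) (17,0) (19,0) (17,14) (6,123/8)]
2. After x ≤ 15: [(6,9/5) (8,1) (15,2/9) (15,57/4) (6,123/8)]
3. After y ≥ 12: [(6,12) (15,12) (15,57/4) (6,123/8)]
4. After y ≤ 15: [(6,15) (6,12) (15,12) (15,57/4) (9,15)]
5. Canonical ring: [(6,12) (15,12) (15,57/4) (9,15) (6,15)]

Clipped polygon: [(6,12) (15,12) (15,57/4) (9,15) (6,15)]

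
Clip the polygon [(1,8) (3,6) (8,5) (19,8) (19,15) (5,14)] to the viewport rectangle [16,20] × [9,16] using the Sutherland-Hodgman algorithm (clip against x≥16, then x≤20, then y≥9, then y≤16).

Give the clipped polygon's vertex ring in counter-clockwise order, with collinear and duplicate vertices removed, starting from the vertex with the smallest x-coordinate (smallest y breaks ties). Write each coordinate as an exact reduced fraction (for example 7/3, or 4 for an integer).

Clipped polygon: [(16,9) (19,9) (19,15) (16,207/14)]

1. After x ≥ 16: [(16,79/11) (19,8) (19,15) (16,207/14)]
2. After x ≤ 20: [(16,79/11) (19,8) (19,15) (16,207/14)]
3. After y ≥ 9: [(16,9) (19,9) (19,15) (16,207/14)]
4. After y ≤ 16: [(16,9) (19,9) (19,15) (16,207/14)]
5. Canonical ring: [(16,9) (19,9) (19,15) (16,207/14)]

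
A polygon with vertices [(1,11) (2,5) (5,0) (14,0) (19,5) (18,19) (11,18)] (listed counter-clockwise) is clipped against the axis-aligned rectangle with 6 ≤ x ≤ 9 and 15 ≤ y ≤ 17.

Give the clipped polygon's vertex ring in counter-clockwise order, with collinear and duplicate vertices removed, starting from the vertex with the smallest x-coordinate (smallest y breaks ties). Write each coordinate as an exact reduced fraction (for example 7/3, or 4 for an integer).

1. After x ≥ 6: [(6,29/2) (6,0) (14,0) (19,5) (18,19) (11,18)]
2. After x ≤ 9: [(9,83/5) (6,29/2) (6,0) (9,0)]
3. After y ≥ 15: [(9,15) (9,83/5) (47/7,15)]
4. After y ≤ 17: [(9,15) (9,83/5) (47/7,15)]
5. Canonical ring: [(47/7,15) (9,15) (9,83/5)]

Clipped polygon: [(47/7,15) (9,15) (9,83/5)]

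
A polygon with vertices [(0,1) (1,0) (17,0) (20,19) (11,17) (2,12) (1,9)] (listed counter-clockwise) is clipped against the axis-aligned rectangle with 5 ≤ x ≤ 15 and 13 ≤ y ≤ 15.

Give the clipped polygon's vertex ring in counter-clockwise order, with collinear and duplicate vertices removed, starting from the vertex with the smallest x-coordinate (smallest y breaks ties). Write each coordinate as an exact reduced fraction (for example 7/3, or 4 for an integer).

1. After x ≥ 5: [(5,0) (17,0) (20,19) (11,17) (5,41/3)]
2. After x ≤ 15: [(5,0) (15,0) (15,161/9) (11,17) (5,41/3)]
3. After y ≥ 13: [(5,13) (15,13) (15,161/9) (11,17) (5,41/3)]
4. After y ≤ 15: [(5,13) (15,13) (15,15) (37/5,15) (5,41/3)]
5. Canonical ring: [(5,13) (15,13) (15,15) (37/5,15) (5,41/3)]

Clipped polygon: [(5,13) (15,13) (15,15) (37/5,15) (5,41/3)]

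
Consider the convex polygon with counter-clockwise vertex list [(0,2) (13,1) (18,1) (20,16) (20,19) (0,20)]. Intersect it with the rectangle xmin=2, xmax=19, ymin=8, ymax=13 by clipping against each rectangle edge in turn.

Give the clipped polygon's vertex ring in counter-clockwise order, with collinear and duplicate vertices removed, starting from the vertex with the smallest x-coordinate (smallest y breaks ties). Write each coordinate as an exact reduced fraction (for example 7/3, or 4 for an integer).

1. After x ≥ 2: [(2,24/13) (13,1) (18,1) (20,16) (20,19) (2,199/10)]
2. After x ≤ 19: [(2,24/13) (13,1) (18,1) (19,17/2) (19,381/20) (2,199/10)]
3. After y ≥ 8: [(2,8) (284/15,8) (19,17/2) (19,381/20) (2,199/10)]
4. After y ≤ 13: [(2,13) (2,8) (284/15,8) (19,17/2) (19,13)]
5. Canonical ring: [(2,8) (284/15,8) (19,17/2) (19,13) (2,13)]

Clipped polygon: [(2,8) (284/15,8) (19,17/2) (19,13) (2,13)]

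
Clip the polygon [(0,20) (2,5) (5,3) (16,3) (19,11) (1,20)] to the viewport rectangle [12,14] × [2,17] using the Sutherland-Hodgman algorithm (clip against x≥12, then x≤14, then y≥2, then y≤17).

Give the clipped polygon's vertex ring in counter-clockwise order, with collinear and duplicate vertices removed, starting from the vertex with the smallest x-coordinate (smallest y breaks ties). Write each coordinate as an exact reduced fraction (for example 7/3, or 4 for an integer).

1. After x ≥ 12: [(12,3) (16,3) (19,11) (12,29/2)]
2. After x ≤ 14: [(12,3) (14,3) (14,27/2) (12,29/2)]
3. After y ≥ 2: [(12,3) (14,3) (14,27/2) (12,29/2)]
4. After y ≤ 17: [(12,3) (14,3) (14,27/2) (12,29/2)]
5. Canonical ring: [(12,3) (14,3) (14,27/2) (12,29/2)]

Clipped polygon: [(12,3) (14,3) (14,27/2) (12,29/2)]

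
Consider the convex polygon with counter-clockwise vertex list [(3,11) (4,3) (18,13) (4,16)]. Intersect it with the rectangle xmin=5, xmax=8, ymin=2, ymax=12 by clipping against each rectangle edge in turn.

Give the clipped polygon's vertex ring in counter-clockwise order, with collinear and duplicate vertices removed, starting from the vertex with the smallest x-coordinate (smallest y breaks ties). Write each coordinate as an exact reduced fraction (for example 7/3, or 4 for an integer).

Clipped polygon: [(5,26/7) (8,41/7) (8,12) (5,12)]

1. After x ≥ 5: [(5,26/7) (18,13) (5,221/14)]
2. After x ≤ 8: [(5,26/7) (8,41/7) (8,106/7) (5,221/14)]
3. After y ≥ 2: [(5,26/7) (8,41/7) (8,106/7) (5,221/14)]
4. After y ≤ 12: [(5,12) (5,26/7) (8,41/7) (8,12)]
5. Canonical ring: [(5,26/7) (8,41/7) (8,12) (5,12)]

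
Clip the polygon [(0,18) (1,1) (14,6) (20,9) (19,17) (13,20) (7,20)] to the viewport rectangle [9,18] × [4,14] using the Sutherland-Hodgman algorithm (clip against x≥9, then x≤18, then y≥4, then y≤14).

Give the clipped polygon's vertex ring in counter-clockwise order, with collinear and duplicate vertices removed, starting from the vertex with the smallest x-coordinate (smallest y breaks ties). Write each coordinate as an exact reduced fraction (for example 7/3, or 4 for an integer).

1. After x ≥ 9: [(9,53/13) (14,6) (20,9) (19,17) (13,20) (9,20)]
2. After x ≤ 18: [(9,53/13) (14,6) (18,8) (18,35/2) (13,20) (9,20)]
3. After y ≥ 4: [(9,53/13) (14,6) (18,8) (18,35/2) (13,20) (9,20)]
4. After y ≤ 14: [(9,14) (9,53/13) (14,6) (18,8) (18,14)]
5. Canonical ring: [(9,53/13) (14,6) (18,8) (18,14) (9,14)]

Clipped polygon: [(9,53/13) (14,6) (18,8) (18,14) (9,14)]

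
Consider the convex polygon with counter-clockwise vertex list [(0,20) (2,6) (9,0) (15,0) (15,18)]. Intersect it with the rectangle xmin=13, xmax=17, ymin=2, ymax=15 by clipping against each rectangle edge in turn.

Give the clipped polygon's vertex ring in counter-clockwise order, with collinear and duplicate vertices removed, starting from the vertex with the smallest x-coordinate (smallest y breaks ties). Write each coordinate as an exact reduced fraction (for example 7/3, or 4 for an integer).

1. After x ≥ 13: [(13,274/15) (13,0) (15,0) (15,18)]
2. After x ≤ 17: [(13,274/15) (13,0) (15,0) (15,18)]
3. After y ≥ 2: [(13,274/15) (13,2) (15,2) (15,18)]
4. After y ≤ 15: [(13,15) (13,2) (15,2) (15,15)]
5. Canonical ring: [(13,2) (15,2) (15,15) (13,15)]

Clipped polygon: [(13,2) (15,2) (15,15) (13,15)]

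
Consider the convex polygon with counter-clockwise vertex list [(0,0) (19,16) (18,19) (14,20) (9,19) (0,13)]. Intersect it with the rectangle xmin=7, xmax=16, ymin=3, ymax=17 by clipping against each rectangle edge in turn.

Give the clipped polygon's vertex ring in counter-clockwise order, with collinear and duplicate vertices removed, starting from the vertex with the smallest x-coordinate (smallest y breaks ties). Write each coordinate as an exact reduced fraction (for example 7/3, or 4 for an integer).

Clipped polygon: [(7,112/19) (16,256/19) (16,17) (7,17)]

1. After x ≥ 7: [(7,112/19) (19,16) (18,19) (14,20) (9,19) (7,53/3)]
2. After x ≤ 16: [(7,112/19) (16,256/19) (16,39/2) (14,20) (9,19) (7,53/3)]
3. After y ≥ 3: [(7,112/19) (16,256/19) (16,39/2) (14,20) (9,19) (7,53/3)]
4. After y ≤ 17: [(7,17) (7,112/19) (16,256/19) (16,17)]
5. Canonical ring: [(7,112/19) (16,256/19) (16,17) (7,17)]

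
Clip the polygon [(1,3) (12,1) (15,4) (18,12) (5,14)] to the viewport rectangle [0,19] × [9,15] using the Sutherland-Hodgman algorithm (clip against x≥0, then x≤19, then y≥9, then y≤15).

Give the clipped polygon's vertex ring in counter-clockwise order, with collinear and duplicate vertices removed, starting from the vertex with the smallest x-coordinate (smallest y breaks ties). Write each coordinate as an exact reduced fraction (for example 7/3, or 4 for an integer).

Clipped polygon: [(35/11,9) (135/8,9) (18,12) (5,14)]

1. After x ≥ 0: [(1,3) (12,1) (15,4) (18,12) (5,14)]
2. After x ≤ 19: [(1,3) (12,1) (15,4) (18,12) (5,14)]
3. After y ≥ 9: [(35/11,9) (135/8,9) (18,12) (5,14)]
4. After y ≤ 15: [(35/11,9) (135/8,9) (18,12) (5,14)]
5. Canonical ring: [(35/11,9) (135/8,9) (18,12) (5,14)]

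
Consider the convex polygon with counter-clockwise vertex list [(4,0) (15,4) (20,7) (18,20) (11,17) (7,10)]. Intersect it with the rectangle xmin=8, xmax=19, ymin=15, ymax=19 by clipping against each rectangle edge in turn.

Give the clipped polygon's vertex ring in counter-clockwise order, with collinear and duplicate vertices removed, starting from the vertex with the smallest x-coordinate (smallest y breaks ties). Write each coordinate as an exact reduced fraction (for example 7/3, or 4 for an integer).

Clipped polygon: [(69/7,15) (244/13,15) (236/13,19) (47/3,19) (11,17)]

1. After x ≥ 8: [(8,16/11) (15,4) (20,7) (18,20) (11,17) (8,47/4)]
2. After x ≤ 19: [(8,16/11) (15,4) (19,32/5) (19,27/2) (18,20) (11,17) (8,47/4)]
3. After y ≥ 15: [(244/13,15) (18,20) (11,17) (69/7,15)]
4. After y ≤ 19: [(244/13,15) (236/13,19) (47/3,19) (11,17) (69/7,15)]
5. Canonical ring: [(69/7,15) (244/13,15) (236/13,19) (47/3,19) (11,17)]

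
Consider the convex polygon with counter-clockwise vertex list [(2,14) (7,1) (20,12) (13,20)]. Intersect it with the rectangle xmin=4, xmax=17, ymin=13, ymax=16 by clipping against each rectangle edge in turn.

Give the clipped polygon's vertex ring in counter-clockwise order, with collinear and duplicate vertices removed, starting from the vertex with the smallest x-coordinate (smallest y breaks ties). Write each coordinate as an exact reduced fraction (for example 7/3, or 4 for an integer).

1. After x ≥ 4: [(4,166/11) (4,44/5) (7,1) (20,12) (13,20)]
2. After x ≤ 17: [(4,166/11) (4,44/5) (7,1) (17,123/13) (17,108/7) (13,20)]
3. After y ≥ 13: [(4,166/11) (4,13) (17,13) (17,108/7) (13,20)]
4. After y ≤ 16: [(17/3,16) (4,166/11) (4,13) (17,13) (17,108/7) (33/2,16)]
5. Canonical ring: [(4,13) (17,13) (17,108/7) (33/2,16) (17/3,16) (4,166/11)]

Clipped polygon: [(4,13) (17,13) (17,108/7) (33/2,16) (17/3,16) (4,166/11)]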